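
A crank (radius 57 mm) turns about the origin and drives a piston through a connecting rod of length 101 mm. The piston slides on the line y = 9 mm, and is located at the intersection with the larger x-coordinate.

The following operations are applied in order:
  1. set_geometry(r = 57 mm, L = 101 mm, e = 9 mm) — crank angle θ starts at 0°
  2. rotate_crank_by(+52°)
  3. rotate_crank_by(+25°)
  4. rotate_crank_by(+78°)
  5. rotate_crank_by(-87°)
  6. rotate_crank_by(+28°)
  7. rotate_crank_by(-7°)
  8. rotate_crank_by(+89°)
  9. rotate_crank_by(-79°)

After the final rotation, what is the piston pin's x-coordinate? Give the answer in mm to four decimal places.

set_geometry: r = 57 mm, L = 101 mm, e = 9 mm; θ ← 0°
rotate_crank_by(+52°): θ ← 0° +52° = 52°
rotate_crank_by(+25°): θ ← 52° +25° = 77°
rotate_crank_by(+78°): θ ← 77° +78° = 155°
rotate_crank_by(-87°): θ ← 155° -87° = 68°
rotate_crank_by(+28°): θ ← 68° +28° = 96°
rotate_crank_by(-7°): θ ← 96° -7° = 89°
rotate_crank_by(+89°): θ ← 89° +89° = 178°
rotate_crank_by(-79°): θ ← 178° -79° = 99°
crank pin P = (r cos θ, r sin θ) = (-8.916765, 56.298235)
h = r sin θ − e = 56.298235 − 9 = 47.298235
x = r cos θ + √(L² − h²) = -8.916765 + √(10201.0 − 2237.1231) = -8.916765 + 89.240557 = 80.323792

80.3238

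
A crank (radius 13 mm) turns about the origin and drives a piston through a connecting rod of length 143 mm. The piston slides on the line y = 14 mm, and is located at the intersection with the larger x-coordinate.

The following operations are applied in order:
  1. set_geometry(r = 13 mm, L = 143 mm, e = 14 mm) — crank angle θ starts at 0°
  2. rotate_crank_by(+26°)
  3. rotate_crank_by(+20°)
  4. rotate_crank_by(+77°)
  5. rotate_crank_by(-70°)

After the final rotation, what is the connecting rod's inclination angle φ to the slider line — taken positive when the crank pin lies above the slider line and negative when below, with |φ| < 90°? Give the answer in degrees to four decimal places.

-1.4497

set_geometry: r = 13 mm, L = 143 mm, e = 14 mm; θ ← 0°
rotate_crank_by(+26°): θ ← 0° +26° = 26°
rotate_crank_by(+20°): θ ← 26° +20° = 46°
rotate_crank_by(+77°): θ ← 46° +77° = 123°
rotate_crank_by(-70°): θ ← 123° -70° = 53°
crank pin P = (r cos θ, r sin θ) = (7.823595, 10.382262)
h = r sin θ − e = 10.382262 − 14 = -3.617738
sin φ = h / L = -3.617738 / 143 = -0.02529887
φ = arcsin(-0.02529887) = -1.449673°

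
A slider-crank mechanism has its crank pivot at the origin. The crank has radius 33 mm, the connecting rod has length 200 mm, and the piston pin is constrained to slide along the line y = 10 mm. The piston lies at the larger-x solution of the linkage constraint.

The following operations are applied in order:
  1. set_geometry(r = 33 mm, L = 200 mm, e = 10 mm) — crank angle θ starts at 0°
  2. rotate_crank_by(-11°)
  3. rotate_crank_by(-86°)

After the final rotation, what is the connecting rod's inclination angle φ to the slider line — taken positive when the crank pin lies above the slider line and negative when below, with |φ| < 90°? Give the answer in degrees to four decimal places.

set_geometry: r = 33 mm, L = 200 mm, e = 10 mm; θ ← 0°
rotate_crank_by(-11°): θ ← 0° -11° = -11°
rotate_crank_by(-86°): θ ← -11° -86° = -97°
crank pin P = (r cos θ, r sin θ) = (-4.021688, -32.754023)
h = r sin θ − e = -32.754023 − 10 = -42.754023
sin φ = h / L = -42.754023 / 200 = -0.21377012
φ = arcsin(-0.21377012) = -12.343383°

-12.3434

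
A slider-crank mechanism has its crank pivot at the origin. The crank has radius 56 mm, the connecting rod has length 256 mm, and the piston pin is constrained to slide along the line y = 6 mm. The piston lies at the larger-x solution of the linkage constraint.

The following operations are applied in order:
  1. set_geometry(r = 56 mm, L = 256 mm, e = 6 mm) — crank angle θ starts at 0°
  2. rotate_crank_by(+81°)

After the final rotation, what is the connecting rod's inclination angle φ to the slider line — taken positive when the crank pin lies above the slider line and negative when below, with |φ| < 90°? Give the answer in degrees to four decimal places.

set_geometry: r = 56 mm, L = 256 mm, e = 6 mm; θ ← 0°
rotate_crank_by(+81°): θ ← 0° +81° = 81°
crank pin P = (r cos θ, r sin θ) = (8.760330, 55.310547)
h = r sin θ − e = 55.310547 − 6 = 49.310547
sin φ = h / L = 49.310547 / 256 = 0.19261932
φ = arcsin(0.19261932) = 11.105685°

11.1057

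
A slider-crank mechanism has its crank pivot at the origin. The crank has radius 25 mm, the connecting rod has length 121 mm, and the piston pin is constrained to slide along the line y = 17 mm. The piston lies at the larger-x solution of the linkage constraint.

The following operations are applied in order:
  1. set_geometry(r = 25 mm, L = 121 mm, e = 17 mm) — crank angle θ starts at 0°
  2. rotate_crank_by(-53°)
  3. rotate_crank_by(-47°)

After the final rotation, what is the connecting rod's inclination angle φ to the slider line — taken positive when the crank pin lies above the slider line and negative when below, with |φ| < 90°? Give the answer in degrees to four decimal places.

set_geometry: r = 25 mm, L = 121 mm, e = 17 mm; θ ← 0°
rotate_crank_by(-53°): θ ← 0° -53° = -53°
rotate_crank_by(-47°): θ ← -53° -47° = -100°
crank pin P = (r cos θ, r sin θ) = (-4.341204, -24.620194)
h = r sin θ − e = -24.620194 − 17 = -41.620194
sin φ = h / L = -41.620194 / 121 = -0.34396854
φ = arcsin(-0.34396854) = -20.118845°

-20.1188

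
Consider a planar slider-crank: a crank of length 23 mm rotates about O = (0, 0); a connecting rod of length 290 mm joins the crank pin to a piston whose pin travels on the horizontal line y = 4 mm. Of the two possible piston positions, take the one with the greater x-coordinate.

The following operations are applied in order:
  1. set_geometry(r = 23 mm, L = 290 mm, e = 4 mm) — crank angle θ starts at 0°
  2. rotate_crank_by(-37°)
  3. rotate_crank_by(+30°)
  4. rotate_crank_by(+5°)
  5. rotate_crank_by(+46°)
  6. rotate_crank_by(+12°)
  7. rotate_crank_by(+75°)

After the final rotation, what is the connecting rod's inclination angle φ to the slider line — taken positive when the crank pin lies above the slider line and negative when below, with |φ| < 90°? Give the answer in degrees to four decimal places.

set_geometry: r = 23 mm, L = 290 mm, e = 4 mm; θ ← 0°
rotate_crank_by(-37°): θ ← 0° -37° = -37°
rotate_crank_by(+30°): θ ← -37° +30° = -7°
rotate_crank_by(+5°): θ ← -7° +5° = -2°
rotate_crank_by(+46°): θ ← -2° +46° = 44°
rotate_crank_by(+12°): θ ← 44° +12° = 56°
rotate_crank_by(+75°): θ ← 56° +75° = 131°
crank pin P = (r cos θ, r sin θ) = (-15.089358, 17.358320)
h = r sin θ − e = 17.358320 − 4 = 13.358320
sin φ = h / L = 13.358320 / 290 = 0.04606317
φ = arcsin(0.04606317) = 2.640160°

2.6402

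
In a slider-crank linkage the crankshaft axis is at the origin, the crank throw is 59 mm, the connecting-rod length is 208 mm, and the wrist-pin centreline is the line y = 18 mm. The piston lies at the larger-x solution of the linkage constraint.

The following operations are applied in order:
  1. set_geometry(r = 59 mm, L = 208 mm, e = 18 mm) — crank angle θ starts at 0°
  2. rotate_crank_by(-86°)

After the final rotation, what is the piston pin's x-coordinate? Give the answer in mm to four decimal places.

set_geometry: r = 59 mm, L = 208 mm, e = 18 mm; θ ← 0°
rotate_crank_by(-86°): θ ← 0° -86° = -86°
crank pin P = (r cos θ, r sin θ) = (4.115632, -58.856279)
h = r sin θ − e = -58.856279 − 18 = -76.856279
x = r cos θ + √(L² − h²) = 4.115632 + √(43264.0 − 5906.8876) = 4.115632 + 193.279881 = 197.395513

197.3955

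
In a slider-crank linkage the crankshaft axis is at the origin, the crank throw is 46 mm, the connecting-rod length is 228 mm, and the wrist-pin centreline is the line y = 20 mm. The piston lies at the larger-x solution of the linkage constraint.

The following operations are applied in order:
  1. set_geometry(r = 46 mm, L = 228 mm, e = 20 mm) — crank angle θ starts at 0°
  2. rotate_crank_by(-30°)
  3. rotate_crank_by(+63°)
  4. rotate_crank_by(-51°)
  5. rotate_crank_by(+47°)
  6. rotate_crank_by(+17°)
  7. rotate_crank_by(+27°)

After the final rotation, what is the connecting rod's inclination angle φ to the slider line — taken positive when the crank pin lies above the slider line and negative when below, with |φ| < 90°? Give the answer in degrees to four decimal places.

6.0398

set_geometry: r = 46 mm, L = 228 mm, e = 20 mm; θ ← 0°
rotate_crank_by(-30°): θ ← 0° -30° = -30°
rotate_crank_by(+63°): θ ← -30° +63° = 33°
rotate_crank_by(-51°): θ ← 33° -51° = -18°
rotate_crank_by(+47°): θ ← -18° +47° = 29°
rotate_crank_by(+17°): θ ← 29° +17° = 46°
rotate_crank_by(+27°): θ ← 46° +27° = 73°
crank pin P = (r cos θ, r sin θ) = (13.449098, 43.990019)
h = r sin θ − e = 43.990019 − 20 = 23.990019
sin φ = h / L = 23.990019 / 228 = 0.10521938
φ = arcsin(0.10521938) = 6.039806°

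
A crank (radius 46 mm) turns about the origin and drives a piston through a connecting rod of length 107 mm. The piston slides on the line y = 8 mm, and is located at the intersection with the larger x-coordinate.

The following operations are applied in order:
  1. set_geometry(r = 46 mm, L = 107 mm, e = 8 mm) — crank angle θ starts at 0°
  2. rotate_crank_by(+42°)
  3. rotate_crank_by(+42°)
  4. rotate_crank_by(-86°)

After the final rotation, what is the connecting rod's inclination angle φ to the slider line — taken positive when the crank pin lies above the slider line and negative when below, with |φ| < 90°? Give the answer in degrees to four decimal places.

set_geometry: r = 46 mm, L = 107 mm, e = 8 mm; θ ← 0°
rotate_crank_by(+42°): θ ← 0° +42° = 42°
rotate_crank_by(+42°): θ ← 42° +42° = 84°
rotate_crank_by(-86°): θ ← 84° -86° = -2°
crank pin P = (r cos θ, r sin θ) = (45.971978, -1.605377)
h = r sin θ − e = -1.605377 − 8 = -9.605377
sin φ = h / L = -9.605377 / 107 = -0.08976988
φ = arcsin(-0.08976988) = -5.150368°

-5.1504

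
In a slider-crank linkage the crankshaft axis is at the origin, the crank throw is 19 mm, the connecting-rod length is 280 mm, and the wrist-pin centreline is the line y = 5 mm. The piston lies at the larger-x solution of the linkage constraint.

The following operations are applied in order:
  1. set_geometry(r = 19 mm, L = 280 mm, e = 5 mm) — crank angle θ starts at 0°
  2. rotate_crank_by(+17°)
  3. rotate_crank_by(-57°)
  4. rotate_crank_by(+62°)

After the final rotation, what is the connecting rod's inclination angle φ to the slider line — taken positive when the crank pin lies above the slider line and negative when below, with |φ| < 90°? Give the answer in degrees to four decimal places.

set_geometry: r = 19 mm, L = 280 mm, e = 5 mm; θ ← 0°
rotate_crank_by(+17°): θ ← 0° +17° = 17°
rotate_crank_by(-57°): θ ← 17° -57° = -40°
rotate_crank_by(+62°): θ ← -40° +62° = 22°
crank pin P = (r cos θ, r sin θ) = (17.616493, 7.117525)
h = r sin θ − e = 7.117525 − 5 = 2.117525
sin φ = h / L = 2.117525 / 280 = 0.00756259
φ = arcsin(0.00756259) = 0.433309°

0.4333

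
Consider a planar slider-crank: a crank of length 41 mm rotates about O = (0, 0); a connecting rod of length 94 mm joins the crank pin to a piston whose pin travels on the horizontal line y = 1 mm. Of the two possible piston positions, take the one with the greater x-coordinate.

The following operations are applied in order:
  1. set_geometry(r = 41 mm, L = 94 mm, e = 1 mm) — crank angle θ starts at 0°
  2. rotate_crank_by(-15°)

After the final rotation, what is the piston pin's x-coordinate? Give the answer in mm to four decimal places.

set_geometry: r = 41 mm, L = 94 mm, e = 1 mm; θ ← 0°
rotate_crank_by(-15°): θ ← 0° -15° = -15°
crank pin P = (r cos θ, r sin θ) = (39.602959, -10.611581)
h = r sin θ − e = -10.611581 − 1 = -11.611581
x = r cos θ + √(L² − h²) = 39.602959 + √(8836.0 − 134.8288) = 39.602959 + 93.280069 = 132.883027

132.8830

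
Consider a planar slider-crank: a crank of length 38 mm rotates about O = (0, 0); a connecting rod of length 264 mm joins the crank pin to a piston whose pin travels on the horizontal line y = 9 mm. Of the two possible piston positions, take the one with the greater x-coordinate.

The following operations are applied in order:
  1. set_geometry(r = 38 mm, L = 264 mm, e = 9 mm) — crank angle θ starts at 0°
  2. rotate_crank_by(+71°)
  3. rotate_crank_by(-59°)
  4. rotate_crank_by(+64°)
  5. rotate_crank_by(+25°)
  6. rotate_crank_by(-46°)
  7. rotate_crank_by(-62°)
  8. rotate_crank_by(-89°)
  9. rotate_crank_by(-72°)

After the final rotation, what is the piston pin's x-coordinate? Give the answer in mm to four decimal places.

set_geometry: r = 38 mm, L = 264 mm, e = 9 mm; θ ← 0°
rotate_crank_by(+71°): θ ← 0° +71° = 71°
rotate_crank_by(-59°): θ ← 71° -59° = 12°
rotate_crank_by(+64°): θ ← 12° +64° = 76°
rotate_crank_by(+25°): θ ← 76° +25° = 101°
rotate_crank_by(-46°): θ ← 101° -46° = 55°
rotate_crank_by(-62°): θ ← 55° -62° = -7°
rotate_crank_by(-89°): θ ← -7° -89° = -96°
rotate_crank_by(-72°): θ ← -96° -72° = -168°
crank pin P = (r cos θ, r sin θ) = (-37.169609, -7.900644)
h = r sin θ − e = -7.900644 − 9 = -16.900644
x = r cos θ + √(L² − h²) = -37.169609 + √(69696.0 − 285.6318) = -37.169609 + 263.458475 = 226.288867

226.2889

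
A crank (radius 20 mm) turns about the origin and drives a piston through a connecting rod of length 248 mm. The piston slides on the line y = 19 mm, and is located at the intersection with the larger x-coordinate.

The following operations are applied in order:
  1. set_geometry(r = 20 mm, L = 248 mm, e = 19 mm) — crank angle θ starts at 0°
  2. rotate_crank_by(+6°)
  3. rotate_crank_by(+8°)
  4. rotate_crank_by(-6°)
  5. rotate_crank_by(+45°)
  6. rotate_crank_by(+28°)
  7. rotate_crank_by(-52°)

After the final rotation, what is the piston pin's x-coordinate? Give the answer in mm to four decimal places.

265.3178

set_geometry: r = 20 mm, L = 248 mm, e = 19 mm; θ ← 0°
rotate_crank_by(+6°): θ ← 0° +6° = 6°
rotate_crank_by(+8°): θ ← 6° +8° = 14°
rotate_crank_by(-6°): θ ← 14° -6° = 8°
rotate_crank_by(+45°): θ ← 8° +45° = 53°
rotate_crank_by(+28°): θ ← 53° +28° = 81°
rotate_crank_by(-52°): θ ← 81° -52° = 29°
crank pin P = (r cos θ, r sin θ) = (17.492394, 9.696192)
h = r sin θ − e = 9.696192 − 19 = -9.303808
x = r cos θ + √(L² − h²) = 17.492394 + √(61504.0 − 86.5608) = 17.492394 + 247.825421 = 265.317815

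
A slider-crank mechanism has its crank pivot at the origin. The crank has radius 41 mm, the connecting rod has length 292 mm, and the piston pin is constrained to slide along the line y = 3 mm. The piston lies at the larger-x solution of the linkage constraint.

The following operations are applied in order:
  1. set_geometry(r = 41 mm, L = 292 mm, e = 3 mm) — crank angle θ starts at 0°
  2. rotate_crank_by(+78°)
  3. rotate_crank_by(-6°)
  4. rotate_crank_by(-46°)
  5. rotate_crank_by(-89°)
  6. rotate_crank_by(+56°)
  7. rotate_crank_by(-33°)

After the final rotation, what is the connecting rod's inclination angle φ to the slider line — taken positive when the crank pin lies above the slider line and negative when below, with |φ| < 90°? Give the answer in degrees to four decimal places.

set_geometry: r = 41 mm, L = 292 mm, e = 3 mm; θ ← 0°
rotate_crank_by(+78°): θ ← 0° +78° = 78°
rotate_crank_by(-6°): θ ← 78° -6° = 72°
rotate_crank_by(-46°): θ ← 72° -46° = 26°
rotate_crank_by(-89°): θ ← 26° -89° = -63°
rotate_crank_by(+56°): θ ← -63° +56° = -7°
rotate_crank_by(-33°): θ ← -7° -33° = -40°
crank pin P = (r cos θ, r sin θ) = (31.407822, -26.354292)
h = r sin θ − e = -26.354292 − 3 = -29.354292
sin φ = h / L = -29.354292 / 292 = -0.10052840
φ = arcsin(-0.10052840) = -5.769599°

-5.7696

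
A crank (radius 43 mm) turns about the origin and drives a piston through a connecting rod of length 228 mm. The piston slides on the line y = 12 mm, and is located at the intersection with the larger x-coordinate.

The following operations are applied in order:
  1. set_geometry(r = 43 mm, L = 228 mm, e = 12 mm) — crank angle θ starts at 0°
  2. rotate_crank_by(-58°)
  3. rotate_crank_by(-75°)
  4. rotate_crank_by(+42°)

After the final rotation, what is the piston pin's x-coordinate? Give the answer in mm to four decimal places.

220.5180

set_geometry: r = 43 mm, L = 228 mm, e = 12 mm; θ ← 0°
rotate_crank_by(-58°): θ ← 0° -58° = -58°
rotate_crank_by(-75°): θ ← -58° -75° = -133°
rotate_crank_by(+42°): θ ← -133° +42° = -91°
crank pin P = (r cos θ, r sin θ) = (-0.750453, -42.993451)
h = r sin θ − e = -42.993451 − 12 = -54.993451
x = r cos θ + √(L² − h²) = -0.750453 + √(51984.0 − 3024.2796) = -0.750453 + 221.268435 = 220.517982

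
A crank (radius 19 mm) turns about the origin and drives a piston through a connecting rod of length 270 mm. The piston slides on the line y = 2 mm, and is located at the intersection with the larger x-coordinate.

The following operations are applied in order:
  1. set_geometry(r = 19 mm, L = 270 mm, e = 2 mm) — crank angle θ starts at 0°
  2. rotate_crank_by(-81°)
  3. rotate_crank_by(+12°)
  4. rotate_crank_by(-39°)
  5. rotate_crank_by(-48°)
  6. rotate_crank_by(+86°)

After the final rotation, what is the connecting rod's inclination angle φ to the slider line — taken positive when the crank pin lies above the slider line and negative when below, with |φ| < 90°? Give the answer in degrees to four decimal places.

-4.2170

set_geometry: r = 19 mm, L = 270 mm, e = 2 mm; θ ← 0°
rotate_crank_by(-81°): θ ← 0° -81° = -81°
rotate_crank_by(+12°): θ ← -81° +12° = -69°
rotate_crank_by(-39°): θ ← -69° -39° = -108°
rotate_crank_by(-48°): θ ← -108° -48° = -156°
rotate_crank_by(+86°): θ ← -156° +86° = -70°
crank pin P = (r cos θ, r sin θ) = (6.498383, -17.854160)
h = r sin θ − e = -17.854160 − 2 = -19.854160
sin φ = h / L = -19.854160 / 270 = -0.07353393
φ = arcsin(-0.07353393) = -4.216990°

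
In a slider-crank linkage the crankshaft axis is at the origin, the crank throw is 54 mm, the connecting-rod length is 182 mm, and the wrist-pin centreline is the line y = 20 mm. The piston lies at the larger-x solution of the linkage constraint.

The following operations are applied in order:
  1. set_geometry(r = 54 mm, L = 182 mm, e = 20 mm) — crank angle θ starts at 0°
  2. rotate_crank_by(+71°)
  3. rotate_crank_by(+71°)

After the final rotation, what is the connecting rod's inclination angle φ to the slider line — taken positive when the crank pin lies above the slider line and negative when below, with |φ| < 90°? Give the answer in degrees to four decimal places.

set_geometry: r = 54 mm, L = 182 mm, e = 20 mm; θ ← 0°
rotate_crank_by(+71°): θ ← 0° +71° = 71°
rotate_crank_by(+71°): θ ← 71° +71° = 142°
crank pin P = (r cos θ, r sin θ) = (-42.552581, 33.245720)
h = r sin θ − e = 33.245720 − 20 = 13.245720
sin φ = h / L = 13.245720 / 182 = 0.07277868
φ = arcsin(0.07277868) = 4.173601°

4.1736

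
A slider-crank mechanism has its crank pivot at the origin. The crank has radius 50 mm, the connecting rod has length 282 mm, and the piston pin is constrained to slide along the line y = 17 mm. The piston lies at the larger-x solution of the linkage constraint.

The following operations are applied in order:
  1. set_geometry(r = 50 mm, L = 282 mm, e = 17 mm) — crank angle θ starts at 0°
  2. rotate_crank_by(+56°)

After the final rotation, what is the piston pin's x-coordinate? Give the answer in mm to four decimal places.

set_geometry: r = 50 mm, L = 282 mm, e = 17 mm; θ ← 0°
rotate_crank_by(+56°): θ ← 0° +56° = 56°
crank pin P = (r cos θ, r sin θ) = (27.959645, 41.451879)
h = r sin θ − e = 41.451879 − 17 = 24.451879
x = r cos θ + √(L² − h²) = 27.959645 + √(79524.0 − 597.8944) = 27.959645 + 280.937904 = 308.897549

308.8975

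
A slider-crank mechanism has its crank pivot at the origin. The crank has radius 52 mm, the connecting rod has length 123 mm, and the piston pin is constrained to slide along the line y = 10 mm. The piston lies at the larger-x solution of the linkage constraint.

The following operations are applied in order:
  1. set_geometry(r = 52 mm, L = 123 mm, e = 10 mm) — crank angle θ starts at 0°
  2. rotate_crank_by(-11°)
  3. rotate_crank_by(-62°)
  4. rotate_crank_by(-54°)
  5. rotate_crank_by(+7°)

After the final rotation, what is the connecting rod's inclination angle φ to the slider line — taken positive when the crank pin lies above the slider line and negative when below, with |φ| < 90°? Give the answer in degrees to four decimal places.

set_geometry: r = 52 mm, L = 123 mm, e = 10 mm; θ ← 0°
rotate_crank_by(-11°): θ ← 0° -11° = -11°
rotate_crank_by(-62°): θ ← -11° -62° = -73°
rotate_crank_by(-54°): θ ← -73° -54° = -127°
rotate_crank_by(+7°): θ ← -127° +7° = -120°
crank pin P = (r cos θ, r sin θ) = (-26.000000, -45.033321)
h = r sin θ − e = -45.033321 − 10 = -55.033321
sin φ = h / L = -55.033321 / 123 = -0.44742537
φ = arcsin(-0.44742537) = -26.578618°

-26.5786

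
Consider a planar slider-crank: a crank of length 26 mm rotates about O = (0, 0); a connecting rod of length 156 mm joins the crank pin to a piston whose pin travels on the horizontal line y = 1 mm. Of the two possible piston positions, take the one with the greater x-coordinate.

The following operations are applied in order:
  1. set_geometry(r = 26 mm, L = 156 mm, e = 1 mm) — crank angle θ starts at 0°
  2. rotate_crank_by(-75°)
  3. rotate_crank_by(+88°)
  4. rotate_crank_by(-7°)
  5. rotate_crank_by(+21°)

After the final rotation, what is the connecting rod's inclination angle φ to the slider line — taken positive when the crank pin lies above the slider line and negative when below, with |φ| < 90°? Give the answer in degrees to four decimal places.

3.9712

set_geometry: r = 26 mm, L = 156 mm, e = 1 mm; θ ← 0°
rotate_crank_by(-75°): θ ← 0° -75° = -75°
rotate_crank_by(+88°): θ ← -75° +88° = 13°
rotate_crank_by(-7°): θ ← 13° -7° = 6°
rotate_crank_by(+21°): θ ← 6° +21° = 27°
crank pin P = (r cos θ, r sin θ) = (23.166170, 11.803753)
h = r sin θ − e = 11.803753 − 1 = 10.803753
sin φ = h / L = 10.803753 / 156 = 0.06925483
φ = arcsin(0.06925483) = 3.971188°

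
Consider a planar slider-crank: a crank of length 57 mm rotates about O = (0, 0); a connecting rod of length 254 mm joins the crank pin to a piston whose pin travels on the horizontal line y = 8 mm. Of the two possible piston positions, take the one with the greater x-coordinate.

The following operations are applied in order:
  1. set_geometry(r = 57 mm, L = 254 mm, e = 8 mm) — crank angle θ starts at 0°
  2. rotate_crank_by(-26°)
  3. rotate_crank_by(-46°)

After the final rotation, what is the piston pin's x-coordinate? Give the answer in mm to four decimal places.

set_geometry: r = 57 mm, L = 254 mm, e = 8 mm; θ ← 0°
rotate_crank_by(-26°): θ ← 0° -26° = -26°
rotate_crank_by(-46°): θ ← -26° -46° = -72°
crank pin P = (r cos θ, r sin θ) = (17.613969, -54.210221)
h = r sin θ − e = -54.210221 − 8 = -62.210221
x = r cos θ + √(L² − h²) = 17.613969 + √(64516.0 − 3870.1117) = 17.613969 + 246.263859 = 263.877828

263.8778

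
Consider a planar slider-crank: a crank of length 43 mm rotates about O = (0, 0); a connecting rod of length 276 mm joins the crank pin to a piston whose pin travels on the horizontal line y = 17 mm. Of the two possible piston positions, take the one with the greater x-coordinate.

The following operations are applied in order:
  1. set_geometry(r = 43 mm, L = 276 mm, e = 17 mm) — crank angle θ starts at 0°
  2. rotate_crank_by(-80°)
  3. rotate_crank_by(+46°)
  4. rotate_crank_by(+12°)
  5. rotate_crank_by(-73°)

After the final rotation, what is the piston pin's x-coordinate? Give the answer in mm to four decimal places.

265.6880

set_geometry: r = 43 mm, L = 276 mm, e = 17 mm; θ ← 0°
rotate_crank_by(-80°): θ ← 0° -80° = -80°
rotate_crank_by(+46°): θ ← -80° +46° = -34°
rotate_crank_by(+12°): θ ← -34° +12° = -22°
rotate_crank_by(-73°): θ ← -22° -73° = -95°
crank pin P = (r cos θ, r sin θ) = (-3.747697, -42.836372)
h = r sin θ − e = -42.836372 − 17 = -59.836372
x = r cos θ + √(L² − h²) = -3.747697 + √(76176.0 − 3580.3914) = -3.747697 + 269.435723 = 265.688026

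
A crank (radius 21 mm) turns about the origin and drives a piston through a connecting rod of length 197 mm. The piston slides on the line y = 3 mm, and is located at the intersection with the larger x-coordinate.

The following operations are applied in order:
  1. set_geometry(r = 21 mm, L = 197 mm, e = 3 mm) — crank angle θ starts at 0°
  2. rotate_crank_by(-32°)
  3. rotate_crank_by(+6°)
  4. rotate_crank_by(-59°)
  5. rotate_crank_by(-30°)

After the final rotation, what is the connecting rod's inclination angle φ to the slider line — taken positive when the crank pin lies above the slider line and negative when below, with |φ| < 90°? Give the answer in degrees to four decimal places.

set_geometry: r = 21 mm, L = 197 mm, e = 3 mm; θ ← 0°
rotate_crank_by(-32°): θ ← 0° -32° = -32°
rotate_crank_by(+6°): θ ← -32° +6° = -26°
rotate_crank_by(-59°): θ ← -26° -59° = -85°
rotate_crank_by(-30°): θ ← -85° -30° = -115°
crank pin P = (r cos θ, r sin θ) = (-8.874983, -19.032464)
h = r sin θ − e = -19.032464 − 3 = -22.032464
sin φ = h / L = -22.032464 / 197 = -0.11183992
φ = arcsin(-0.11183992) = -6.421390°

-6.4214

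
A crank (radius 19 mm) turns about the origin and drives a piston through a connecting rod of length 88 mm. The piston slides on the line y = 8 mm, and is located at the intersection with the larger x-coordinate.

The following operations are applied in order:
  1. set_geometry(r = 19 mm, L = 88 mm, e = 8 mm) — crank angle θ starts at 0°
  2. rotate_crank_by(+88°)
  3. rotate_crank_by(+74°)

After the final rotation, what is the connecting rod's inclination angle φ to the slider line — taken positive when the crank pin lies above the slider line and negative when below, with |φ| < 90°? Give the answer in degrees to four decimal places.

set_geometry: r = 19 mm, L = 88 mm, e = 8 mm; θ ← 0°
rotate_crank_by(+88°): θ ← 0° +88° = 88°
rotate_crank_by(+74°): θ ← 88° +74° = 162°
crank pin P = (r cos θ, r sin θ) = (-18.070074, 5.871323)
h = r sin θ − e = 5.871323 − 8 = -2.128677
sin φ = h / L = -2.128677 / 88 = -0.02418951
φ = arcsin(-0.02418951) = -1.386092°

-1.3861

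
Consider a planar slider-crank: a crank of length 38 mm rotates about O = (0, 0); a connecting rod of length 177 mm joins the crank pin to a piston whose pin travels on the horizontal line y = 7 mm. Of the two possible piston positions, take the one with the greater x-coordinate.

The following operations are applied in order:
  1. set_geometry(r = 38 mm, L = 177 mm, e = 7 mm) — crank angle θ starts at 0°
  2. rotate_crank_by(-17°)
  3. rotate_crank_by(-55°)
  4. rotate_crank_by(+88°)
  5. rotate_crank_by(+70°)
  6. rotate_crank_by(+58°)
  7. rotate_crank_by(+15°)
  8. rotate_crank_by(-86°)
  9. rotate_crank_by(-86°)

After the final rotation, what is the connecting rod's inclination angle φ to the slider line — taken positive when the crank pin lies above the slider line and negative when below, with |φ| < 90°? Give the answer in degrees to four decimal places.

set_geometry: r = 38 mm, L = 177 mm, e = 7 mm; θ ← 0°
rotate_crank_by(-17°): θ ← 0° -17° = -17°
rotate_crank_by(-55°): θ ← -17° -55° = -72°
rotate_crank_by(+88°): θ ← -72° +88° = 16°
rotate_crank_by(+70°): θ ← 16° +70° = 86°
rotate_crank_by(+58°): θ ← 86° +58° = 144°
rotate_crank_by(+15°): θ ← 144° +15° = 159°
rotate_crank_by(-86°): θ ← 159° -86° = 73°
rotate_crank_by(-86°): θ ← 73° -86° = -13°
crank pin P = (r cos θ, r sin θ) = (37.026062, -8.548140)
h = r sin θ − e = -8.548140 − 7 = -15.548140
sin φ = h / L = -15.548140 / 177 = -0.08784260
φ = arcsin(-0.08784260) = -5.039505°

-5.0395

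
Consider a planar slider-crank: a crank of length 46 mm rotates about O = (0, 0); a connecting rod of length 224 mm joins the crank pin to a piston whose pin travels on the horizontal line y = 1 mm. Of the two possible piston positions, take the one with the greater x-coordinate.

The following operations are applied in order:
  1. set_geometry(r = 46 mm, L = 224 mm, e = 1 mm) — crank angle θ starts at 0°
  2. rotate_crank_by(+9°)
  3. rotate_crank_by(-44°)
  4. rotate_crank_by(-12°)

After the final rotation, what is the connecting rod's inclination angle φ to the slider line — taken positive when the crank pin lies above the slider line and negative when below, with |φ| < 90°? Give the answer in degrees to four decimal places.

set_geometry: r = 46 mm, L = 224 mm, e = 1 mm; θ ← 0°
rotate_crank_by(+9°): θ ← 0° +9° = 9°
rotate_crank_by(-44°): θ ← 9° -44° = -35°
rotate_crank_by(-12°): θ ← -35° -12° = -47°
crank pin P = (r cos θ, r sin θ) = (31.371925, -33.642270)
h = r sin θ − e = -33.642270 − 1 = -34.642270
sin φ = h / L = -34.642270 / 224 = -0.15465299
φ = arcsin(-0.15465299) = -8.896672°

-8.8967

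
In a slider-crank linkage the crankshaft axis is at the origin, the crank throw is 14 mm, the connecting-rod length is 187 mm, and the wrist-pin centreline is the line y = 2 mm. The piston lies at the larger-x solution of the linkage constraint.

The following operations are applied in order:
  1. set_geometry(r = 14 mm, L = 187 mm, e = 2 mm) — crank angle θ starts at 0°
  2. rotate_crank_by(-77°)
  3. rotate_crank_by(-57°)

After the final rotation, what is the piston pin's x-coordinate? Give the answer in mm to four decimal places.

set_geometry: r = 14 mm, L = 187 mm, e = 2 mm; θ ← 0°
rotate_crank_by(-77°): θ ← 0° -77° = -77°
rotate_crank_by(-57°): θ ← -77° -57° = -134°
crank pin P = (r cos θ, r sin θ) = (-9.725217, -10.070757)
h = r sin θ − e = -10.070757 − 2 = -12.070757
x = r cos θ + √(L² − h²) = -9.725217 + √(34969.0 − 145.7032) = -9.725217 + 186.610013 = 176.884795

176.8848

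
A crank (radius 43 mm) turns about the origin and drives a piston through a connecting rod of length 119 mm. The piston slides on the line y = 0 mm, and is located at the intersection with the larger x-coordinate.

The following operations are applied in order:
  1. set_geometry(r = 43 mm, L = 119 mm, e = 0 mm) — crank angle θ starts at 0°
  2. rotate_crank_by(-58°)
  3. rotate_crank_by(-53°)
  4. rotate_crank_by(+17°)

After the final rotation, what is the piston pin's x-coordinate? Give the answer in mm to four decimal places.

set_geometry: r = 43 mm, L = 119 mm, e = 0 mm; θ ← 0°
rotate_crank_by(-58°): θ ← 0° -58° = -58°
rotate_crank_by(-53°): θ ← -58° -53° = -111°
rotate_crank_by(+17°): θ ← -111° +17° = -94°
crank pin P = (r cos θ, r sin θ) = (-2.999528, -42.895254)
h = r sin θ − e = -42.895254 − 0 = -42.895254
x = r cos θ + √(L² − h²) = -2.999528 + √(14161.0 − 1840.0028) = -2.999528 + 110.999987 = 108.000459

108.0005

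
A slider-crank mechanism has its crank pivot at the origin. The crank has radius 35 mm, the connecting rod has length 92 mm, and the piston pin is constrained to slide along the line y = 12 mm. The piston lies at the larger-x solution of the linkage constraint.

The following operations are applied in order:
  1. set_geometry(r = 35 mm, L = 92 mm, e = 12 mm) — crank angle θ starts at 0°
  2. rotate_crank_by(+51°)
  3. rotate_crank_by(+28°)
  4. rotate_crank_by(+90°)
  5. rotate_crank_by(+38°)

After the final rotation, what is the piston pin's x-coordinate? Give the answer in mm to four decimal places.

set_geometry: r = 35 mm, L = 92 mm, e = 12 mm; θ ← 0°
rotate_crank_by(+51°): θ ← 0° +51° = 51°
rotate_crank_by(+28°): θ ← 51° +28° = 79°
rotate_crank_by(+90°): θ ← 79° +90° = 169°
rotate_crank_by(+38°): θ ← 169° +38° = 207°
crank pin P = (r cos θ, r sin θ) = (-31.185228, -15.889667)
h = r sin θ − e = -15.889667 − 12 = -27.889667
x = r cos θ + √(L² − h²) = -31.185228 + √(8464.0 − 777.8336) = -31.185228 + 87.670784 = 56.485556

56.4856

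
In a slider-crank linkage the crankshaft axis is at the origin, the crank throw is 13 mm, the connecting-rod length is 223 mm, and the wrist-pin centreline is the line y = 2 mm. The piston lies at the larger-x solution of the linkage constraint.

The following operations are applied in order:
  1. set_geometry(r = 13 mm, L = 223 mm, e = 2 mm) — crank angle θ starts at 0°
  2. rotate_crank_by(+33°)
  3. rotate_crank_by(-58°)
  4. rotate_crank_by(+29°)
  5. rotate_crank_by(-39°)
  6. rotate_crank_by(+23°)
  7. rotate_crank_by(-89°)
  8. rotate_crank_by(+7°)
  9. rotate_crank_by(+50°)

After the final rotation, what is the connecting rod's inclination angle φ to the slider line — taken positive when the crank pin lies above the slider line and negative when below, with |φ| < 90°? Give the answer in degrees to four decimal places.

-2.8353

set_geometry: r = 13 mm, L = 223 mm, e = 2 mm; θ ← 0°
rotate_crank_by(+33°): θ ← 0° +33° = 33°
rotate_crank_by(-58°): θ ← 33° -58° = -25°
rotate_crank_by(+29°): θ ← -25° +29° = 4°
rotate_crank_by(-39°): θ ← 4° -39° = -35°
rotate_crank_by(+23°): θ ← -35° +23° = -12°
rotate_crank_by(-89°): θ ← -12° -89° = -101°
rotate_crank_by(+7°): θ ← -101° +7° = -94°
rotate_crank_by(+50°): θ ← -94° +50° = -44°
crank pin P = (r cos θ, r sin θ) = (9.351417, -9.030559)
h = r sin θ − e = -9.030559 − 2 = -11.030559
sin φ = h / L = -11.030559 / 223 = -0.04946439
φ = arcsin(-0.04946439) = -2.835258°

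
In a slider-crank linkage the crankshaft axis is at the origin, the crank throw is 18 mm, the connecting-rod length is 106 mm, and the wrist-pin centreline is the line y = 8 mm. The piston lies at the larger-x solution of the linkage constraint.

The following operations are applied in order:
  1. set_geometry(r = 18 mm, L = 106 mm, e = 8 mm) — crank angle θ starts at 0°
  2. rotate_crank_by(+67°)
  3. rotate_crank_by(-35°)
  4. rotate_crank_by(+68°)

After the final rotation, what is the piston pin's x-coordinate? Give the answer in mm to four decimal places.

set_geometry: r = 18 mm, L = 106 mm, e = 8 mm; θ ← 0°
rotate_crank_by(+67°): θ ← 0° +67° = 67°
rotate_crank_by(-35°): θ ← 67° -35° = 32°
rotate_crank_by(+68°): θ ← 32° +68° = 100°
crank pin P = (r cos θ, r sin θ) = (-3.125667, 17.726540)
h = r sin θ − e = 17.726540 − 8 = 9.726540
x = r cos θ + √(L² − h²) = -3.125667 + √(11236.0 − 94.6056) = -3.125667 + 105.552804 = 102.427137

102.4271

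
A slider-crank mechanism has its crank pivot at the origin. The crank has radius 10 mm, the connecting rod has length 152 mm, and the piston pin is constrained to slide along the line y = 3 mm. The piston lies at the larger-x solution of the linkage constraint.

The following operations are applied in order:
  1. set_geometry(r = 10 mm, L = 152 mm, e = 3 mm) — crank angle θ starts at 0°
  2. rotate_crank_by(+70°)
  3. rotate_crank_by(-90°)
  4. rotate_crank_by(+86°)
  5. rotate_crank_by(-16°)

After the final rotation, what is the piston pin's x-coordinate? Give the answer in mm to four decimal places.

set_geometry: r = 10 mm, L = 152 mm, e = 3 mm; θ ← 0°
rotate_crank_by(+70°): θ ← 0° +70° = 70°
rotate_crank_by(-90°): θ ← 70° -90° = -20°
rotate_crank_by(+86°): θ ← -20° +86° = 66°
rotate_crank_by(-16°): θ ← 66° -16° = 50°
crank pin P = (r cos θ, r sin θ) = (6.427876, 7.660444)
h = r sin θ − e = 7.660444 − 3 = 4.660444
x = r cos θ + √(L² − h²) = 6.427876 + √(23104.0 − 21.7197) = 6.427876 + 151.928537 = 158.356413

158.3564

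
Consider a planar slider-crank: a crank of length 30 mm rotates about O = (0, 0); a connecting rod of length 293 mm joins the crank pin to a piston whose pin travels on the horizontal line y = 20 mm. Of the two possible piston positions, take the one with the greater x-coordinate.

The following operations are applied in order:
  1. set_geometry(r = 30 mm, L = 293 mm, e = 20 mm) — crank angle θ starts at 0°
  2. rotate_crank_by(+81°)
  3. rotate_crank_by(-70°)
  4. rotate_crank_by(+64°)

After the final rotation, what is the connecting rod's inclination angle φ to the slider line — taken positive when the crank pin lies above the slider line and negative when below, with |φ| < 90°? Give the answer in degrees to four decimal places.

set_geometry: r = 30 mm, L = 293 mm, e = 20 mm; θ ← 0°
rotate_crank_by(+81°): θ ← 0° +81° = 81°
rotate_crank_by(-70°): θ ← 81° -70° = 11°
rotate_crank_by(+64°): θ ← 11° +64° = 75°
crank pin P = (r cos θ, r sin θ) = (7.764571, 28.977775)
h = r sin θ − e = 28.977775 − 20 = 8.977775
sin φ = h / L = 8.977775 / 293 = 0.03064087
φ = arcsin(0.03064087) = 1.755867°

1.7559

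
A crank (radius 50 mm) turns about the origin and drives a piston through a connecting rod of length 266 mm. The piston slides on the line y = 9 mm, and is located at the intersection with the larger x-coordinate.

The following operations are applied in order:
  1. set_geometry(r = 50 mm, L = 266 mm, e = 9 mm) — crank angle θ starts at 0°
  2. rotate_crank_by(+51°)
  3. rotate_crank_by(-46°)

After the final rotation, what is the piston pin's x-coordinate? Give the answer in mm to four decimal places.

315.7692

set_geometry: r = 50 mm, L = 266 mm, e = 9 mm; θ ← 0°
rotate_crank_by(+51°): θ ← 0° +51° = 51°
rotate_crank_by(-46°): θ ← 51° -46° = 5°
crank pin P = (r cos θ, r sin θ) = (49.809735, 4.357787)
h = r sin θ − e = 4.357787 − 9 = -4.642213
x = r cos θ + √(L² − h²) = 49.809735 + √(70756.0 − 21.5501) = 49.809735 + 265.959489 = 315.769224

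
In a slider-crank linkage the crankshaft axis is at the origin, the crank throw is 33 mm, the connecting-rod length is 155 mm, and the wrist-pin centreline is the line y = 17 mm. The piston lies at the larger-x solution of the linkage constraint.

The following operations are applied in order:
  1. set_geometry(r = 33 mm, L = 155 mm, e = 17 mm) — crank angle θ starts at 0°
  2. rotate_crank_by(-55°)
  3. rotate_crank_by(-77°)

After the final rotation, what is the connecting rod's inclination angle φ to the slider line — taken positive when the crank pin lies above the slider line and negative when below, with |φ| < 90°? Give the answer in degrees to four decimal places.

set_geometry: r = 33 mm, L = 155 mm, e = 17 mm; θ ← 0°
rotate_crank_by(-55°): θ ← 0° -55° = -55°
rotate_crank_by(-77°): θ ← -55° -77° = -132°
crank pin P = (r cos θ, r sin θ) = (-22.081310, -24.523779)
h = r sin θ − e = -24.523779 − 17 = -41.523779
sin φ = h / L = -41.523779 / 155 = -0.26789535
φ = arcsin(-0.26789535) = -15.539066°

-15.5391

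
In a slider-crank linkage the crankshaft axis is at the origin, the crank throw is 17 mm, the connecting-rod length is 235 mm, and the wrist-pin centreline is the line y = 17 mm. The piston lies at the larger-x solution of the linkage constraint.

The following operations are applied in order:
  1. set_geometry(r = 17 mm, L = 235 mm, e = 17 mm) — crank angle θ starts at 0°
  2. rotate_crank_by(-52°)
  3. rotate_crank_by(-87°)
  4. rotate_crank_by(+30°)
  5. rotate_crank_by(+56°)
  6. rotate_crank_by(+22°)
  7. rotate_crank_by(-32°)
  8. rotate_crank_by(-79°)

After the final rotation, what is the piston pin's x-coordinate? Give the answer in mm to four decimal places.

219.9932

set_geometry: r = 17 mm, L = 235 mm, e = 17 mm; θ ← 0°
rotate_crank_by(-52°): θ ← 0° -52° = -52°
rotate_crank_by(-87°): θ ← -52° -87° = -139°
rotate_crank_by(+30°): θ ← -139° +30° = -109°
rotate_crank_by(+56°): θ ← -109° +56° = -53°
rotate_crank_by(+22°): θ ← -53° +22° = -31°
rotate_crank_by(-32°): θ ← -31° -32° = -63°
rotate_crank_by(-79°): θ ← -63° -79° = -142°
crank pin P = (r cos θ, r sin θ) = (-13.396183, -10.466245)
h = r sin θ − e = -10.466245 − 17 = -27.466245
x = r cos θ + √(L² − h²) = -13.396183 + √(55225.0 − 754.3946) = -13.396183 + 233.389386 = 219.993203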